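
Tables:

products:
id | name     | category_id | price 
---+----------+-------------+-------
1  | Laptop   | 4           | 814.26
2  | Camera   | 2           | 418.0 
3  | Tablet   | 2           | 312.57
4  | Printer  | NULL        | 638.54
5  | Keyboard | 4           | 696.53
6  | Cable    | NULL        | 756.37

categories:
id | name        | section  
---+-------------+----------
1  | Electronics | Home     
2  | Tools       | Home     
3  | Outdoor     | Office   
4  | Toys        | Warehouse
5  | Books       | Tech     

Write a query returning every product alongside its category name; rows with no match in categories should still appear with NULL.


LEFT JOIN keeps every row from products (the left table); where category_id has no match in categories, the category columns become NULL. Walk through each product:
  - product 1 (Laptop): category_id=4 -> matches Toys
  - product 2 (Camera): category_id=2 -> matches Tools
  - product 3 (Tablet): category_id=2 -> matches Tools
  - product 4 (Printer): category_id=NULL, no match -> kept with NULL
  - product 5 (Keyboard): category_id=4 -> matches Toys
  - product 6 (Cable): category_id=NULL, no match -> kept with NULL
All 6 rows appear; 2 have NULL category.

SQL:
SELECT a.name, b.name AS category
FROM products a
LEFT JOIN categories b ON a.category_id = b.id

Result:
name     | category
---------+---------
Laptop   | Toys    
Camera   | Tools   
Tablet   | Tools   
Printer  | NULL    
Keyboard | Toys    
Cable    | NULL    


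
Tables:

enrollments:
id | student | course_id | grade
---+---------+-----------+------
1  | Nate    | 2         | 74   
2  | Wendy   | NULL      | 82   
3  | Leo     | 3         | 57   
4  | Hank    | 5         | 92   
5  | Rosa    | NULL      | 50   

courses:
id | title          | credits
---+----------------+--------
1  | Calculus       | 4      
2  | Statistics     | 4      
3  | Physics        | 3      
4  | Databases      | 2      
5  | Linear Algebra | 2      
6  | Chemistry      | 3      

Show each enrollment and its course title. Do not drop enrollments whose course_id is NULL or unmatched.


LEFT JOIN keeps every row from enrollments (the left table); where course_id has no match in courses, the course columns become NULL. Walk through each enrollment:
  - enrollment 1 (Nate): course_id=2 -> matches Statistics
  - enrollment 2 (Wendy): course_id=NULL, no match -> kept with NULL
  - enrollment 3 (Leo): course_id=3 -> matches Physics
  - enrollment 4 (Hank): course_id=5 -> matches Linear Algebra
  - enrollment 5 (Rosa): course_id=NULL, no match -> kept with NULL
All 5 rows appear; 2 have NULL course.

SQL:
SELECT a.student, b.title AS course
FROM enrollments a
LEFT JOIN courses b ON a.course_id = b.id

Result:
student | course        
--------+---------------
Nate    | Statistics    
Wendy   | NULL          
Leo     | Physics       
Hank    | Linear Algebra
Rosa    | NULL          


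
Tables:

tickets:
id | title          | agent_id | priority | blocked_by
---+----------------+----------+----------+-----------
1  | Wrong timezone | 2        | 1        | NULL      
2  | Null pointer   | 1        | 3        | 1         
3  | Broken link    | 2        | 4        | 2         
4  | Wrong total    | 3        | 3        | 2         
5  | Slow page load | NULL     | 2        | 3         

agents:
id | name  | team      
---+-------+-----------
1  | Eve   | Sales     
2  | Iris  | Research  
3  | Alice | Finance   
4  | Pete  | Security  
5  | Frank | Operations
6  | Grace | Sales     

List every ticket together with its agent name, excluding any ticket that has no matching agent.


INNER JOIN keeps only tickets rows whose agent_id matches an id in agents. Walk through each ticket:
  - ticket 1 (Wrong timezone): agent_id=2 -> matches Iris
  - ticket 2 (Null pointer): agent_id=1 -> matches Eve
  - ticket 3 (Broken link): agent_id=2 -> matches Iris
  - ticket 4 (Wrong total): agent_id=3 -> matches Alice
  - ticket 5 (Slow page load): agent_id=NULL, no match -> dropped
So 1 of 5 rows is dropped.

SQL:
SELECT a.title, b.name AS agent
FROM tickets a
INNER JOIN agents b ON a.agent_id = b.id

Result:
title          | agent
---------------+------
Wrong timezone | Iris 
Null pointer   | Eve  
Broken link    | Iris 
Wrong total    | Alice


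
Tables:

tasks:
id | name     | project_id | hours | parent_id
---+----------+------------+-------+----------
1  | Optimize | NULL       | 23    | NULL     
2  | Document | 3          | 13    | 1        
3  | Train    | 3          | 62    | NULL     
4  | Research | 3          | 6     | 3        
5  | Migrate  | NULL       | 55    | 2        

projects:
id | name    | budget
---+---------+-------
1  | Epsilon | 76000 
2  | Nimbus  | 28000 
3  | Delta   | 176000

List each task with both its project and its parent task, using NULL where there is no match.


Two LEFT JOINs from the same base table tasks: one to projects via project_id, one to tasks itself via parent_id. Both are LEFT so every task is preserved.
Match against projects:
  - task 1 (Optimize): project_id=NULL, no match -> kept with NULL
  - task 2 (Document): project_id=3 -> matches Delta
  - task 3 (Train): project_id=3 -> matches Delta
  - task 4 (Research): project_id=3 -> matches Delta
  - task 5 (Migrate): project_id=NULL, no match -> kept with NULL
Match against tasks (self):
  - task 1 (Optimize): parent_id=NULL -> NULL
  - task 2 (Document): parent_id=1 -> Optimize
  - task 3 (Train): parent_id=NULL -> NULL
  - task 4 (Research): parent_id=3 -> Train
  - task 5 (Migrate): parent_id=2 -> Document

SQL:
SELECT a.name, b.name AS project, c.name AS parent
FROM tasks a
LEFT JOIN projects b ON a.project_id = b.id
LEFT JOIN tasks c ON a.parent_id = c.id

Result:
name     | project | parent  
---------+---------+---------
Optimize | NULL    | NULL    
Document | Delta   | Optimize
Train    | Delta   | NULL    
Research | Delta   | Train   
Migrate  | NULL    | Document


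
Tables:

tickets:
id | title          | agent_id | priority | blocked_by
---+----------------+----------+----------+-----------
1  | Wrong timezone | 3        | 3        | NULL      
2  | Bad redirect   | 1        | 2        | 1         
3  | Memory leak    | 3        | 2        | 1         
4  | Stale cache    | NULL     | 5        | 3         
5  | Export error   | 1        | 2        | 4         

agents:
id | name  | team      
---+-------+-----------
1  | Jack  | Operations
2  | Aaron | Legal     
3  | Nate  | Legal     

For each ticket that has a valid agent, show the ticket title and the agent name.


INNER JOIN keeps only tickets rows whose agent_id matches an id in agents. Walk through each ticket:
  - ticket 1 (Wrong timezone): agent_id=3 -> matches Nate
  - ticket 2 (Bad redirect): agent_id=1 -> matches Jack
  - ticket 3 (Memory leak): agent_id=3 -> matches Nate
  - ticket 4 (Stale cache): agent_id=NULL, no match -> dropped
  - ticket 5 (Export error): agent_id=1 -> matches Jack
So 1 of 5 rows is dropped.

SQL:
SELECT a.title, b.name AS agent
FROM tickets a
INNER JOIN agents b ON a.agent_id = b.id

Result:
title          | agent
---------------+------
Wrong timezone | Nate 
Bad redirect   | Jack 
Memory leak    | Nate 
Export error   | Jack 


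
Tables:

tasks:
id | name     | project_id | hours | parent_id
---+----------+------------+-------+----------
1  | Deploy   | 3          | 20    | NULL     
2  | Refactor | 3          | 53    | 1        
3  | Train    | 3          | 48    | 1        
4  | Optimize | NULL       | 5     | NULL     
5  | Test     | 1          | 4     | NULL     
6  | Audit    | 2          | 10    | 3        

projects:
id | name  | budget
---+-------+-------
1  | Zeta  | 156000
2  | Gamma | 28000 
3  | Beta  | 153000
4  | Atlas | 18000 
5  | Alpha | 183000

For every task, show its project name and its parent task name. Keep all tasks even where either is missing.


Two LEFT JOINs from the same base table tasks: one to projects via project_id, one to tasks itself via parent_id. Both are LEFT so every task is preserved.
Match against projects:
  - task 1 (Deploy): project_id=3 -> matches Beta
  - task 2 (Refactor): project_id=3 -> matches Beta
  - task 3 (Train): project_id=3 -> matches Beta
  - task 4 (Optimize): project_id=NULL, no match -> kept with NULL
  - task 5 (Test): project_id=1 -> matches Zeta
  - task 6 (Audit): project_id=2 -> matches Gamma
Match against tasks (self):
  - task 1 (Deploy): parent_id=NULL -> NULL
  - task 2 (Refactor): parent_id=1 -> Deploy
  - task 3 (Train): parent_id=1 -> Deploy
  - task 4 (Optimize): parent_id=NULL -> NULL
  - task 5 (Test): parent_id=NULL -> NULL
  - task 6 (Audit): parent_id=3 -> Train

SQL:
SELECT a.name, b.name AS project, c.name AS parent
FROM tasks a
LEFT JOIN projects b ON a.project_id = b.id
LEFT JOIN tasks c ON a.parent_id = c.id

Result:
name     | project | parent
---------+---------+-------
Deploy   | Beta    | NULL  
Refactor | Beta    | Deploy
Train    | Beta    | Deploy
Optimize | NULL    | NULL  
Test     | Zeta    | NULL  
Audit    | Gamma   | Train 


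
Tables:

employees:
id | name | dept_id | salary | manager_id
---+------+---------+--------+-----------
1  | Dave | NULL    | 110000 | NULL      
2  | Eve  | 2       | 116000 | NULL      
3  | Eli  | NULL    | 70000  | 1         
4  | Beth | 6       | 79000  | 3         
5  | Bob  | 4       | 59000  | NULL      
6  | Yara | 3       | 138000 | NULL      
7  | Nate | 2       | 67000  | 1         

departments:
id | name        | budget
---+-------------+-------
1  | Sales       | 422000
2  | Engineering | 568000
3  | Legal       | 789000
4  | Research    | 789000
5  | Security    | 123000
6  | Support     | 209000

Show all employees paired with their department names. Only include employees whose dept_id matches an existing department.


INNER JOIN keeps only employees rows whose dept_id matches an id in departments. Walk through each employee:
  - employee 1 (Dave): dept_id=NULL, no match -> dropped
  - employee 2 (Eve): dept_id=2 -> matches Engineering
  - employee 3 (Eli): dept_id=NULL, no match -> dropped
  - employee 4 (Beth): dept_id=6 -> matches Support
  - employee 5 (Bob): dept_id=4 -> matches Research
  - employee 6 (Yara): dept_id=3 -> matches Legal
  - employee 7 (Nate): dept_id=2 -> matches Engineering
So 2 of 7 rows are dropped.

SQL:
SELECT a.name, b.name AS department
FROM employees a
INNER JOIN departments b ON a.dept_id = b.id

Result:
name | department 
-----+------------
Eve  | Engineering
Beth | Support    
Bob  | Research   
Yara | Legal      
Nate | Engineering


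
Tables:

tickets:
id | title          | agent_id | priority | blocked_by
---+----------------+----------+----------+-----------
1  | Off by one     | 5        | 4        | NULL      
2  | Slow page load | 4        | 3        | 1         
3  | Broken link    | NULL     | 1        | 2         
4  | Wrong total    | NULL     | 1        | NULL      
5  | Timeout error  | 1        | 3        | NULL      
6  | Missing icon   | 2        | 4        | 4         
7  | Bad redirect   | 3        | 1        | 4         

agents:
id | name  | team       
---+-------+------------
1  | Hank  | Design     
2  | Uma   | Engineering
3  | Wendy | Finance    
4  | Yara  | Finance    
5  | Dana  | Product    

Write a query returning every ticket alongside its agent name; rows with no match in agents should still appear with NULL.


LEFT JOIN keeps every row from tickets (the left table); where agent_id has no match in agents, the agent columns become NULL. Walk through each ticket:
  - ticket 1 (Off by one): agent_id=5 -> matches Dana
  - ticket 2 (Slow page load): agent_id=4 -> matches Yara
  - ticket 3 (Broken link): agent_id=NULL, no match -> kept with NULL
  - ticket 4 (Wrong total): agent_id=NULL, no match -> kept with NULL
  - ticket 5 (Timeout error): agent_id=1 -> matches Hank
  - ticket 6 (Missing icon): agent_id=2 -> matches Uma
  - ticket 7 (Bad redirect): agent_id=3 -> matches Wendy
All 7 rows appear; 2 have NULL agent.

SQL:
SELECT a.title, b.name AS agent
FROM tickets a
LEFT JOIN agents b ON a.agent_id = b.id

Result:
title          | agent
---------------+------
Off by one     | Dana 
Slow page load | Yara 
Broken link    | NULL 
Wrong total    | NULL 
Timeout error  | Hank 
Missing icon   | Uma  
Bad redirect   | Wendy


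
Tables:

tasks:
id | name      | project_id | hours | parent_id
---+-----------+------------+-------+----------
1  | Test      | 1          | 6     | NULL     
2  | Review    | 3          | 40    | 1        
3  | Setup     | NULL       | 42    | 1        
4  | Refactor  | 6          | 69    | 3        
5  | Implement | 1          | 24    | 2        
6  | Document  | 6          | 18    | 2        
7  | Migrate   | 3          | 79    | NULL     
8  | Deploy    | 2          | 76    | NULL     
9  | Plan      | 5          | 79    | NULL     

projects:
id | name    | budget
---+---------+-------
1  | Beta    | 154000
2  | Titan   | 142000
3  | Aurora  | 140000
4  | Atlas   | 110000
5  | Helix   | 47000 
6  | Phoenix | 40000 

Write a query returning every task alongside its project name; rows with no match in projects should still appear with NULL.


LEFT JOIN keeps every row from tasks (the left table); where project_id has no match in projects, the project columns become NULL. Walk through each task:
  - task 1 (Test): project_id=1 -> matches Beta
  - task 2 (Review): project_id=3 -> matches Aurora
  - task 3 (Setup): project_id=NULL, no match -> kept with NULL
  - task 4 (Refactor): project_id=6 -> matches Phoenix
  - task 5 (Implement): project_id=1 -> matches Beta
  - task 6 (Document): project_id=6 -> matches Phoenix
  - task 7 (Migrate): project_id=3 -> matches Aurora
  - task 8 (Deploy): project_id=2 -> matches Titan
  - task 9 (Plan): project_id=5 -> matches Helix
All 9 rows appear; 1 has NULL project.

SQL:
SELECT a.name, b.name AS project
FROM tasks a
LEFT JOIN projects b ON a.project_id = b.id

Result:
name      | project
----------+--------
Test      | Beta   
Review    | Aurora 
Setup     | NULL   
Refactor  | Phoenix
Implement | Beta   
Document  | Phoenix
Migrate   | Aurora 
Deploy    | Titan  
Plan      | Helix  


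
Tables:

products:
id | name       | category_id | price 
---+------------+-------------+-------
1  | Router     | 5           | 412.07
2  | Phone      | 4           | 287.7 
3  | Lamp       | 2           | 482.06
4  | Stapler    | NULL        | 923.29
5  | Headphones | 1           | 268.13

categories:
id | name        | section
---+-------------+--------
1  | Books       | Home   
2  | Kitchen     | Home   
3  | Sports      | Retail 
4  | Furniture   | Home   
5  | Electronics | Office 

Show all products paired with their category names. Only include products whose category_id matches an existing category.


INNER JOIN keeps only products rows whose category_id matches an id in categories. Walk through each product:
  - product 1 (Router): category_id=5 -> matches Electronics
  - product 2 (Phone): category_id=4 -> matches Furniture
  - product 3 (Lamp): category_id=2 -> matches Kitchen
  - product 4 (Stapler): category_id=NULL, no match -> dropped
  - product 5 (Headphones): category_id=1 -> matches Books
So 1 of 5 rows is dropped.

SQL:
SELECT a.name, b.name AS category
FROM products a
INNER JOIN categories b ON a.category_id = b.id

Result:
name       | category   
-----------+------------
Router     | Electronics
Phone      | Furniture  
Lamp       | Kitchen    
Headphones | Books      


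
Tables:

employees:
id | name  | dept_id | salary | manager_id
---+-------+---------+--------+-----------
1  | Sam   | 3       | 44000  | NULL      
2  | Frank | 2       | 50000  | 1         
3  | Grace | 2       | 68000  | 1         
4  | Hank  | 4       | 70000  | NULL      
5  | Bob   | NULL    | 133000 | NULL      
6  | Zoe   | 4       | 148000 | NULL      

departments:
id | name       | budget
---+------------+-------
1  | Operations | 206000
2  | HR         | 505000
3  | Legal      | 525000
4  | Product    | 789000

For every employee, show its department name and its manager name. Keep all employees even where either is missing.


Two LEFT JOINs from the same base table employees: one to departments via dept_id, one to employees itself via manager_id. Both are LEFT so every employee is preserved.
Match against departments:
  - employee 1 (Sam): dept_id=3 -> matches Legal
  - employee 2 (Frank): dept_id=2 -> matches HR
  - employee 3 (Grace): dept_id=2 -> matches HR
  - employee 4 (Hank): dept_id=4 -> matches Product
  - employee 5 (Bob): dept_id=NULL, no match -> kept with NULL
  - employee 6 (Zoe): dept_id=4 -> matches Product
Match against employees (self):
  - employee 1 (Sam): manager_id=NULL -> NULL
  - employee 2 (Frank): manager_id=1 -> Sam
  - employee 3 (Grace): manager_id=1 -> Sam
  - employee 4 (Hank): manager_id=NULL -> NULL
  - employee 5 (Bob): manager_id=NULL -> NULL
  - employee 6 (Zoe): manager_id=NULL -> NULL

SQL:
SELECT a.name, b.name AS department, c.name AS manager
FROM employees a
LEFT JOIN departments b ON a.dept_id = b.id
LEFT JOIN employees c ON a.manager_id = c.id

Result:
name  | department | manager
------+------------+--------
Sam   | Legal      | NULL   
Frank | HR         | Sam    
Grace | HR         | Sam    
Hank  | Product    | NULL   
Bob   | NULL       | NULL   
Zoe   | Product    | NULL   


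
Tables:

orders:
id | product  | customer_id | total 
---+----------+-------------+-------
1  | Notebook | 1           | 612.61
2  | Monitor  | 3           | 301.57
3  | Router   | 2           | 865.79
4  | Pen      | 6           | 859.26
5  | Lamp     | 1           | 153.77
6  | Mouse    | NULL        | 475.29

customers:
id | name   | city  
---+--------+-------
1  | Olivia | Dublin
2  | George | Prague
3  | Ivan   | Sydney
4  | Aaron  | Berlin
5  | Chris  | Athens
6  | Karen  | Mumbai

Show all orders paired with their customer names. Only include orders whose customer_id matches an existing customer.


INNER JOIN keeps only orders rows whose customer_id matches an id in customers. Walk through each order:
  - order 1 (Notebook): customer_id=1 -> matches Olivia
  - order 2 (Monitor): customer_id=3 -> matches Ivan
  - order 3 (Router): customer_id=2 -> matches George
  - order 4 (Pen): customer_id=6 -> matches Karen
  - order 5 (Lamp): customer_id=1 -> matches Olivia
  - order 6 (Mouse): customer_id=NULL, no match -> dropped
So 1 of 6 rows is dropped.

SQL:
SELECT a.product, b.name AS customer
FROM orders a
INNER JOIN customers b ON a.customer_id = b.id

Result:
product  | customer
---------+---------
Notebook | Olivia  
Monitor  | Ivan    
Router   | George  
Pen      | Karen   
Lamp     | Olivia  


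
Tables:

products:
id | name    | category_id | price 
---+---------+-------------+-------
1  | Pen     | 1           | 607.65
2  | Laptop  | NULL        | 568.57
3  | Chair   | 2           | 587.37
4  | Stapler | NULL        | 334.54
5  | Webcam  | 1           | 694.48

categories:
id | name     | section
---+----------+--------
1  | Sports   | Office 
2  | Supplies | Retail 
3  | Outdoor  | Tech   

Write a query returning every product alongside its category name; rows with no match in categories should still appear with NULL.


LEFT JOIN keeps every row from products (the left table); where category_id has no match in categories, the category columns become NULL. Walk through each product:
  - product 1 (Pen): category_id=1 -> matches Sports
  - product 2 (Laptop): category_id=NULL, no match -> kept with NULL
  - product 3 (Chair): category_id=2 -> matches Supplies
  - product 4 (Stapler): category_id=NULL, no match -> kept with NULL
  - product 5 (Webcam): category_id=1 -> matches Sports
All 5 rows appear; 2 have NULL category.

SQL:
SELECT a.name, b.name AS category
FROM products a
LEFT JOIN categories b ON a.category_id = b.id

Result:
name    | category
--------+---------
Pen     | Sports  
Laptop  | NULL    
Chair   | Supplies
Stapler | NULL    
Webcam  | Sports  


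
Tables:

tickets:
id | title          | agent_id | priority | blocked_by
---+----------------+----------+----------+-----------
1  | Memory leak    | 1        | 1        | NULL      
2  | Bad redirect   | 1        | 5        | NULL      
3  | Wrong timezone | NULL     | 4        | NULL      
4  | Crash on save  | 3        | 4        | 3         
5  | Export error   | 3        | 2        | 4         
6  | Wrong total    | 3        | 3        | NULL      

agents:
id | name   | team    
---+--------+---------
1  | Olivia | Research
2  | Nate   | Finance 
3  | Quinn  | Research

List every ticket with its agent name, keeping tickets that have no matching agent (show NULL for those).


LEFT JOIN keeps every row from tickets (the left table); where agent_id has no match in agents, the agent columns become NULL. Walk through each ticket:
  - ticket 1 (Memory leak): agent_id=1 -> matches Olivia
  - ticket 2 (Bad redirect): agent_id=1 -> matches Olivia
  - ticket 3 (Wrong timezone): agent_id=NULL, no match -> kept with NULL
  - ticket 4 (Crash on save): agent_id=3 -> matches Quinn
  - ticket 5 (Export error): agent_id=3 -> matches Quinn
  - ticket 6 (Wrong total): agent_id=3 -> matches Quinn
All 6 rows appear; 1 has NULL agent.

SQL:
SELECT a.title, b.name AS agent
FROM tickets a
LEFT JOIN agents b ON a.agent_id = b.id

Result:
title          | agent 
---------------+-------
Memory leak    | Olivia
Bad redirect   | Olivia
Wrong timezone | NULL  
Crash on save  | Quinn 
Export error   | Quinn 
Wrong total    | Quinn 


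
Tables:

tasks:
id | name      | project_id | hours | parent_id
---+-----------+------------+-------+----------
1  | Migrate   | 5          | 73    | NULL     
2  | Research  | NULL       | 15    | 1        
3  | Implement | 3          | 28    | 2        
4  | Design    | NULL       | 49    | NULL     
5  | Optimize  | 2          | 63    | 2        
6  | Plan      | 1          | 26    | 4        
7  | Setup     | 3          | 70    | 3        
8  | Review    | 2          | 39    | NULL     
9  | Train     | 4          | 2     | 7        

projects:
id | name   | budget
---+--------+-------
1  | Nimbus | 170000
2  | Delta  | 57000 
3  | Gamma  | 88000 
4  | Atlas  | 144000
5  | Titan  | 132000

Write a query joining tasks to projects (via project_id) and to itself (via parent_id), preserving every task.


Two LEFT JOINs from the same base table tasks: one to projects via project_id, one to tasks itself via parent_id. Both are LEFT so every task is preserved.
Match against projects:
  - task 1 (Migrate): project_id=5 -> matches Titan
  - task 2 (Research): project_id=NULL, no match -> kept with NULL
  - task 3 (Implement): project_id=3 -> matches Gamma
  - task 4 (Design): project_id=NULL, no match -> kept with NULL
  - task 5 (Optimize): project_id=2 -> matches Delta
  - task 6 (Plan): project_id=1 -> matches Nimbus
  - task 7 (Setup): project_id=3 -> matches Gamma
  - task 8 (Review): project_id=2 -> matches Delta
  - task 9 (Train): project_id=4 -> matches Atlas
Match against tasks (self):
  - task 1 (Migrate): parent_id=NULL -> NULL
  - task 2 (Research): parent_id=1 -> Migrate
  - task 3 (Implement): parent_id=2 -> Research
  - task 4 (Design): parent_id=NULL -> NULL
  - task 5 (Optimize): parent_id=2 -> Research
  - task 6 (Plan): parent_id=4 -> Design
  - task 7 (Setup): parent_id=3 -> Implement
  - task 8 (Review): parent_id=NULL -> NULL
  - task 9 (Train): parent_id=7 -> Setup

SQL:
SELECT a.name, b.name AS project, c.name AS parent
FROM tasks a
LEFT JOIN projects b ON a.project_id = b.id
LEFT JOIN tasks c ON a.parent_id = c.id

Result:
name      | project | parent   
----------+---------+----------
Migrate   | Titan   | NULL     
Research  | NULL    | Migrate  
Implement | Gamma   | Research 
Design    | NULL    | NULL     
Optimize  | Delta   | Research 
Plan      | Nimbus  | Design   
Setup     | Gamma   | Implement
Review    | Delta   | NULL     
Train     | Atlas   | Setup    


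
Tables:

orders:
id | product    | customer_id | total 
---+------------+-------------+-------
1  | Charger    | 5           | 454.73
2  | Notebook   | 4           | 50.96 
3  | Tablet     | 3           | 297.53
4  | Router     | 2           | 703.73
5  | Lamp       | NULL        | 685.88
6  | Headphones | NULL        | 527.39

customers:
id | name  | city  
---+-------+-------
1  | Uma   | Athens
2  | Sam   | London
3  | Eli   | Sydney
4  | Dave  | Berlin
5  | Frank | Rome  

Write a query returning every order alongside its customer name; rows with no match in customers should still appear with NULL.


LEFT JOIN keeps every row from orders (the left table); where customer_id has no match in customers, the customer columns become NULL. Walk through each order:
  - order 1 (Charger): customer_id=5 -> matches Frank
  - order 2 (Notebook): customer_id=4 -> matches Dave
  - order 3 (Tablet): customer_id=3 -> matches Eli
  - order 4 (Router): customer_id=2 -> matches Sam
  - order 5 (Lamp): customer_id=NULL, no match -> kept with NULL
  - order 6 (Headphones): customer_id=NULL, no match -> kept with NULL
All 6 rows appear; 2 have NULL customer.

SQL:
SELECT a.product, b.name AS customer
FROM orders a
LEFT JOIN customers b ON a.customer_id = b.id

Result:
product    | customer
-----------+---------
Charger    | Frank   
Notebook   | Dave    
Tablet     | Eli     
Router     | Sam     
Lamp       | NULL    
Headphones | NULL    


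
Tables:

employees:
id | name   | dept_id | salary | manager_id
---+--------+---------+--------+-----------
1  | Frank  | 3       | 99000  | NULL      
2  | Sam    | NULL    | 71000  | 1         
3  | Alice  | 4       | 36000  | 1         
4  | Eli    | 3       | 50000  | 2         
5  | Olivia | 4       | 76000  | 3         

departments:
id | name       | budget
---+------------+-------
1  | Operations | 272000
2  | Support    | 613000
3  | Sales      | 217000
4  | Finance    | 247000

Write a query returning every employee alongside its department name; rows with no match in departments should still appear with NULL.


LEFT JOIN keeps every row from employees (the left table); where dept_id has no match in departments, the department columns become NULL. Walk through each employee:
  - employee 1 (Frank): dept_id=3 -> matches Sales
  - employee 2 (Sam): dept_id=NULL, no match -> kept with NULL
  - employee 3 (Alice): dept_id=4 -> matches Finance
  - employee 4 (Eli): dept_id=3 -> matches Sales
  - employee 5 (Olivia): dept_id=4 -> matches Finance
All 5 rows appear; 1 has NULL department.

SQL:
SELECT a.name, b.name AS department
FROM employees a
LEFT JOIN departments b ON a.dept_id = b.id

Result:
name   | department
-------+-----------
Frank  | Sales     
Sam    | NULL      
Alice  | Finance   
Eli    | Sales     
Olivia | Finance   


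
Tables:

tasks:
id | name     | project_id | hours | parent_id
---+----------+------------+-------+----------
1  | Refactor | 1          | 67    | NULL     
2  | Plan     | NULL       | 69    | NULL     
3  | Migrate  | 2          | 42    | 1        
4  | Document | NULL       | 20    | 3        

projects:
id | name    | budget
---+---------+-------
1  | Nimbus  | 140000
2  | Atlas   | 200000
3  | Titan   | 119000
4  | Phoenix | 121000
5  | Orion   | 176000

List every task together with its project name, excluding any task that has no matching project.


INNER JOIN keeps only tasks rows whose project_id matches an id in projects. Walk through each task:
  - task 1 (Refactor): project_id=1 -> matches Nimbus
  - task 2 (Plan): project_id=NULL, no match -> dropped
  - task 3 (Migrate): project_id=2 -> matches Atlas
  - task 4 (Document): project_id=NULL, no match -> dropped
So 2 of 4 rows are dropped.

SQL:
SELECT a.name, b.name AS project
FROM tasks a
INNER JOIN projects b ON a.project_id = b.id

Result:
name     | project
---------+--------
Refactor | Nimbus 
Migrate  | Atlas  


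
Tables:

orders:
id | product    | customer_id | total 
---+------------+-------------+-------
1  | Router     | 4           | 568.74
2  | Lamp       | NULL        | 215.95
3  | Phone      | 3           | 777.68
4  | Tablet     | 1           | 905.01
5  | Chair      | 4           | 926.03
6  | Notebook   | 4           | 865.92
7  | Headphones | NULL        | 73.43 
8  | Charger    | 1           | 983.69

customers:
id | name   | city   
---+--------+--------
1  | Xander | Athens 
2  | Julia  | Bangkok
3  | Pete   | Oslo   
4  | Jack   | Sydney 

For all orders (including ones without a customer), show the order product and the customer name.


LEFT JOIN keeps every row from orders (the left table); where customer_id has no match in customers, the customer columns become NULL. Walk through each order:
  - order 1 (Router): customer_id=4 -> matches Jack
  - order 2 (Lamp): customer_id=NULL, no match -> kept with NULL
  - order 3 (Phone): customer_id=3 -> matches Pete
  - order 4 (Tablet): customer_id=1 -> matches Xander
  - order 5 (Chair): customer_id=4 -> matches Jack
  - order 6 (Notebook): customer_id=4 -> matches Jack
  - order 7 (Headphones): customer_id=NULL, no match -> kept with NULL
  - order 8 (Charger): customer_id=1 -> matches Xander
All 8 rows appear; 2 have NULL customer.

SQL:
SELECT a.product, b.name AS customer
FROM orders a
LEFT JOIN customers b ON a.customer_id = b.id

Result:
product    | customer
-----------+---------
Router     | Jack    
Lamp       | NULL    
Phone      | Pete    
Tablet     | Xander  
Chair      | Jack    
Notebook   | Jack    
Headphones | NULL    
Charger    | Xander  


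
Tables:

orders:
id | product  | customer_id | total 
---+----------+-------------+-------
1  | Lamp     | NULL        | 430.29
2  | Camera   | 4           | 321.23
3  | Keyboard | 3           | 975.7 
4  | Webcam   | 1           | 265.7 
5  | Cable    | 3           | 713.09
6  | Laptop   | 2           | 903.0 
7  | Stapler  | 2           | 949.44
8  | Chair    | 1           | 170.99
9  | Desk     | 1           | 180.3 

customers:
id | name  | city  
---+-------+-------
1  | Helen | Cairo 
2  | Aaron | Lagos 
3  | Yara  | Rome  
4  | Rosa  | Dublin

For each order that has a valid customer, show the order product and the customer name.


INNER JOIN keeps only orders rows whose customer_id matches an id in customers. Walk through each order:
  - order 1 (Lamp): customer_id=NULL, no match -> dropped
  - order 2 (Camera): customer_id=4 -> matches Rosa
  - order 3 (Keyboard): customer_id=3 -> matches Yara
  - order 4 (Webcam): customer_id=1 -> matches Helen
  - order 5 (Cable): customer_id=3 -> matches Yara
  - order 6 (Laptop): customer_id=2 -> matches Aaron
  - order 7 (Stapler): customer_id=2 -> matches Aaron
  - order 8 (Chair): customer_id=1 -> matches Helen
  - order 9 (Desk): customer_id=1 -> matches Helen
So 1 of 9 rows is dropped.

SQL:
SELECT a.product, b.name AS customer
FROM orders a
INNER JOIN customers b ON a.customer_id = b.id

Result:
product  | customer
---------+---------
Camera   | Rosa    
Keyboard | Yara    
Webcam   | Helen   
Cable    | Yara    
Laptop   | Aaron   
Stapler  | Aaron   
Chair    | Helen   
Desk     | Helen   


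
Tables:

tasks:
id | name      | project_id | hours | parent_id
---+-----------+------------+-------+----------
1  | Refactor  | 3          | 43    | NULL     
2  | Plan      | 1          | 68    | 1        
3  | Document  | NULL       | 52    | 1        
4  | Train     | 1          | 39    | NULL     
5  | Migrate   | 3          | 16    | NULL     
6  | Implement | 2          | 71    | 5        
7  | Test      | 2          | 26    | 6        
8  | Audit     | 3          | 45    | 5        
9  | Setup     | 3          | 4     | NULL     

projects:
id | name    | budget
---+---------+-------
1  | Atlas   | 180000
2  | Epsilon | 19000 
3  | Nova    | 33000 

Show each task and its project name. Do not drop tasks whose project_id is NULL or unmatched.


LEFT JOIN keeps every row from tasks (the left table); where project_id has no match in projects, the project columns become NULL. Walk through each task:
  - task 1 (Refactor): project_id=3 -> matches Nova
  - task 2 (Plan): project_id=1 -> matches Atlas
  - task 3 (Document): project_id=NULL, no match -> kept with NULL
  - task 4 (Train): project_id=1 -> matches Atlas
  - task 5 (Migrate): project_id=3 -> matches Nova
  - task 6 (Implement): project_id=2 -> matches Epsilon
  - task 7 (Test): project_id=2 -> matches Epsilon
  - task 8 (Audit): project_id=3 -> matches Nova
  - task 9 (Setup): project_id=3 -> matches Nova
All 9 rows appear; 1 has NULL project.

SQL:
SELECT a.name, b.name AS project
FROM tasks a
LEFT JOIN projects b ON a.project_id = b.id

Result:
name      | project
----------+--------
Refactor  | Nova   
Plan      | Atlas  
Document  | NULL   
Train     | Atlas  
Migrate   | Nova   
Implement | Epsilon
Test      | Epsilon
Audit     | Nova   
Setup     | Nova   


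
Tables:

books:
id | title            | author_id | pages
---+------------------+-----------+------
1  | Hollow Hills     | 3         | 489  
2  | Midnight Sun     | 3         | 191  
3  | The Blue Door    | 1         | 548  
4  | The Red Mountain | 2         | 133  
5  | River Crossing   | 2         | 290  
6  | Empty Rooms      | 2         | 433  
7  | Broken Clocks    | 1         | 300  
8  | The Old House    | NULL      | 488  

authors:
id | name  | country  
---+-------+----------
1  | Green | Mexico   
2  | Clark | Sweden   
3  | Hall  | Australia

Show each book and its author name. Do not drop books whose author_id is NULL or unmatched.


LEFT JOIN keeps every row from books (the left table); where author_id has no match in authors, the author columns become NULL. Walk through each book:
  - book 1 (Hollow Hills): author_id=3 -> matches Hall
  - book 2 (Midnight Sun): author_id=3 -> matches Hall
  - book 3 (The Blue Door): author_id=1 -> matches Green
  - book 4 (The Red Mountain): author_id=2 -> matches Clark
  - book 5 (River Crossing): author_id=2 -> matches Clark
  - book 6 (Empty Rooms): author_id=2 -> matches Clark
  - book 7 (Broken Clocks): author_id=1 -> matches Green
  - book 8 (The Old House): author_id=NULL, no match -> kept with NULL
All 8 rows appear; 1 has NULL author.

SQL:
SELECT a.title, b.name AS author
FROM books a
LEFT JOIN authors b ON a.author_id = b.id

Result:
title            | author
-----------------+-------
Hollow Hills     | Hall  
Midnight Sun     | Hall  
The Blue Door    | Green 
The Red Mountain | Clark 
River Crossing   | Clark 
Empty Rooms      | Clark 
Broken Clocks    | Green 
The Old House    | NULL  


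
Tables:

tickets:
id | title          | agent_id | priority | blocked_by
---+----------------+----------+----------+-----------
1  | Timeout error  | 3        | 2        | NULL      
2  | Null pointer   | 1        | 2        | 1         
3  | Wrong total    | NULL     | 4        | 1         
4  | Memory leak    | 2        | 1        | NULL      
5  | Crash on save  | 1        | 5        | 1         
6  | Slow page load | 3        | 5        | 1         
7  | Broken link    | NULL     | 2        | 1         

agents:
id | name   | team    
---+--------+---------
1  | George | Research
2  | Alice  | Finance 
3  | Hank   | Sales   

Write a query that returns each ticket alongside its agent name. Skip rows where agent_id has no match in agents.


INNER JOIN keeps only tickets rows whose agent_id matches an id in agents. Walk through each ticket:
  - ticket 1 (Timeout error): agent_id=3 -> matches Hank
  - ticket 2 (Null pointer): agent_id=1 -> matches George
  - ticket 3 (Wrong total): agent_id=NULL, no match -> dropped
  - ticket 4 (Memory leak): agent_id=2 -> matches Alice
  - ticket 5 (Crash on save): agent_id=1 -> matches George
  - ticket 6 (Slow page load): agent_id=3 -> matches Hank
  - ticket 7 (Broken link): agent_id=NULL, no match -> dropped
So 2 of 7 rows are dropped.

SQL:
SELECT a.title, b.name AS agent
FROM tickets a
INNER JOIN agents b ON a.agent_id = b.id

Result:
title          | agent 
---------------+-------
Timeout error  | Hank  
Null pointer   | George
Memory leak    | Alice 
Crash on save  | George
Slow page load | Hank  


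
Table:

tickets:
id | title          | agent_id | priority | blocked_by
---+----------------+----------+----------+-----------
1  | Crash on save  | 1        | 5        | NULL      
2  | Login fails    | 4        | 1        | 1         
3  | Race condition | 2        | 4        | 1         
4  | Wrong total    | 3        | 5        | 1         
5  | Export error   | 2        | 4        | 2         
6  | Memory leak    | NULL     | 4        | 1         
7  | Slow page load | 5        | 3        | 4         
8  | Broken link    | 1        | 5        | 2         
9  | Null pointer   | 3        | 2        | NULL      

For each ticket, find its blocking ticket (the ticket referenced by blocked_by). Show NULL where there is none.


This is a self-join: tickets is joined to a second copy of itself, matching each row's blocked_by to another row's id. Use LEFT JOIN so rows with blocked_by=NULL are kept.
  - ticket 1 (Crash on save): blocked_by=NULL -> NULL
  - ticket 2 (Login fails): blocked_by=1 -> Crash on save
  - ticket 3 (Race condition): blocked_by=1 -> Crash on save
  - ticket 4 (Wrong total): blocked_by=1 -> Crash on save
  - ticket 5 (Export error): blocked_by=2 -> Login fails
  - ticket 6 (Memory leak): blocked_by=1 -> Crash on save
  - ticket 7 (Slow page load): blocked_by=4 -> Wrong total
  - ticket 8 (Broken link): blocked_by=2 -> Login fails
  - ticket 9 (Null pointer): blocked_by=NULL -> NULL

SQL:
SELECT a.title AS item, b.title AS blocked_by
FROM tickets a
LEFT JOIN tickets b ON a.blocked_by = b.id

Result:
item           | blocked_by   
---------------+--------------
Crash on save  | NULL         
Login fails    | Crash on save
Race condition | Crash on save
Wrong total    | Crash on save
Export error   | Login fails  
Memory leak    | Crash on save
Slow page load | Wrong total  
Broken link    | Login fails  
Null pointer   | NULL         


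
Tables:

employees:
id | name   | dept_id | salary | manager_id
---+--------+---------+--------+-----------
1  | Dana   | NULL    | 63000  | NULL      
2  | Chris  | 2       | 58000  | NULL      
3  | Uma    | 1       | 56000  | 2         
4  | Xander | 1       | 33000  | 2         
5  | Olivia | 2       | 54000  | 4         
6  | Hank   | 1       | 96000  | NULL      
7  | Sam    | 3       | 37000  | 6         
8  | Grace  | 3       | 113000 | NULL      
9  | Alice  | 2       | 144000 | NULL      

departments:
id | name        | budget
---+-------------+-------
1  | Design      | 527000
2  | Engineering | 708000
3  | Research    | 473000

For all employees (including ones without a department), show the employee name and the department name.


LEFT JOIN keeps every row from employees (the left table); where dept_id has no match in departments, the department columns become NULL. Walk through each employee:
  - employee 1 (Dana): dept_id=NULL, no match -> kept with NULL
  - employee 2 (Chris): dept_id=2 -> matches Engineering
  - employee 3 (Uma): dept_id=1 -> matches Design
  - employee 4 (Xander): dept_id=1 -> matches Design
  - employee 5 (Olivia): dept_id=2 -> matches Engineering
  - employee 6 (Hank): dept_id=1 -> matches Design
  - employee 7 (Sam): dept_id=3 -> matches Research
  - employee 8 (Grace): dept_id=3 -> matches Research
  - employee 9 (Alice): dept_id=2 -> matches Engineering
All 9 rows appear; 1 has NULL department.

SQL:
SELECT a.name, b.name AS department
FROM employees a
LEFT JOIN departments b ON a.dept_id = b.id

Result:
name   | department 
-------+------------
Dana   | NULL       
Chris  | Engineering
Uma    | Design     
Xander | Design     
Olivia | Engineering
Hank   | Design     
Sam    | Research   
Grace  | Research   
Alice  | Engineering


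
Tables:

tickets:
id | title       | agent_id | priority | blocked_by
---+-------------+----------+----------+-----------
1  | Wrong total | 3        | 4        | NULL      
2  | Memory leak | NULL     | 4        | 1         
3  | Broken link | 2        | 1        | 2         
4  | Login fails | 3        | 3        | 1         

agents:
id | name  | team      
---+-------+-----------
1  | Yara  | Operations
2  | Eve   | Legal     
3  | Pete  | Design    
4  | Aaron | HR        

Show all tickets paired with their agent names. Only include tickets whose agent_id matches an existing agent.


INNER JOIN keeps only tickets rows whose agent_id matches an id in agents. Walk through each ticket:
  - ticket 1 (Wrong total): agent_id=3 -> matches Pete
  - ticket 2 (Memory leak): agent_id=NULL, no match -> dropped
  - ticket 3 (Broken link): agent_id=2 -> matches Eve
  - ticket 4 (Login fails): agent_id=3 -> matches Pete
So 1 of 4 rows is dropped.

SQL:
SELECT a.title, b.name AS agent
FROM tickets a
INNER JOIN agents b ON a.agent_id = b.id

Result:
title       | agent
------------+------
Wrong total | Pete 
Broken link | Eve  
Login fails | Pete 
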